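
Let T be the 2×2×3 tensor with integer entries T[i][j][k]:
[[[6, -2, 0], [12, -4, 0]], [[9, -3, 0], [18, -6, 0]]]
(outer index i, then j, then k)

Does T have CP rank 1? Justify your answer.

Yes

If T = a (x) b (x) c then every fibre of T is a multiple of the corresponding factor, so read the factors off the fibres through the nonzero entry T[0,0,0] = 6.
The mode-1 fibre T[:,0,0] = [6, 9] gives a = [2, 3] (primitive direction); the mode-2 fibre T[0,:,0] = [6, 12] gives b = [1, 2]; then c[k] = T[0,0,k] / (a[0]·b[0]) = [6, -2, 0] / 2 = [3, -1, 0].
Expanding [2, 3] (x) [1, 2] (x) [3, -1, 0] reproduces all 12 entries of T, so T = [2, 3] (x) [1, 2] (x) [3, -1, 0] and rank(T) ≤ 1.
Equivalently every frontal slice T[:,:,k] is c[k] times the rank-1 matrix [2, 3] (x) [1, 2]. So T has rank 1 (it is nonzero).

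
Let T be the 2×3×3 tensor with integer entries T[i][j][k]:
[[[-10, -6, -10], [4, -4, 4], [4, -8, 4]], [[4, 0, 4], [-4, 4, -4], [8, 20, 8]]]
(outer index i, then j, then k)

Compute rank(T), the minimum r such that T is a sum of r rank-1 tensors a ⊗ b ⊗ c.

Lower bound: the mode-2 unfolding of T (rows indexed by j, columns by (i,k) = (0,0), (0,1), (0,2), (1,0), (1,1), (1,2)) is [[-10, -6, -10, 4, 0, 4], [4, -4, 4, -4, 4, -4], [4, -8, 4, 8, 20, 8]].
There the 3×3 minor on rows j ∈ {0, 1, 2}, columns (i,k) ∈ {(0,0), (0,1), (1,0)} is det [[-10, -6, 4], [4, -4, -4], [4, -8, 8]] = 864 ≠ 0, so this unfolding has rank ≥ 3; CP rank is at least every unfolding rank, so rank(T) ≥ 3. (This is only a lower bound: in general the CP rank may exceed every unfolding rank, so we still need to exhibit 3 rank-1 terms summing to T.)
Upper bound: T is a sum of 3 rank-1 terms, T = [1, -1] ⊗ [1, -1, -1] ⊗ [-4, 4, -4] + [1, -1] ⊗ [1, 0, 1] ⊗ [-4, -8, -4] + [1, 2] ⊗ [1, 0, -2] ⊗ [-2, -2, -2] (written with every a and b primitive with positive leading entry and the scale carried by c; CP decompositions are not unique, and this one is verified by expanding entrywise), so rank(T) ≤ 3.
These bounds meet, so rank(T) = 3.

3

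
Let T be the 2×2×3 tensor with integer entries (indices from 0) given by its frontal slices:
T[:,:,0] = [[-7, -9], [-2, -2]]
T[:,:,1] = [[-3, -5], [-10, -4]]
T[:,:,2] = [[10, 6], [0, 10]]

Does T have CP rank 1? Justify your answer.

The mode-3 unfolding of T (rows indexed by k, columns by (i,j) = (0,0), (0,1), (1,0), (1,1)) is [[-7, -9, -2, -2], [-3, -5, -10, -4], [10, 6, 0, 10]].
There the 3×3 minor on rows k ∈ {0, 1, 2}, columns (i,j) ∈ {(0,0), (0,1), (1,0)} is det [[-7, -9, -2], [-3, -5, -10], [10, 6, 0]] = 416 ≠ 0, so this unfolding has rank ≥ 3; CP rank is at least every unfolding rank, so rank(T) ≥ 3.
In particular rank(T) ≥ 3 > 1, so T is not rank-1.

No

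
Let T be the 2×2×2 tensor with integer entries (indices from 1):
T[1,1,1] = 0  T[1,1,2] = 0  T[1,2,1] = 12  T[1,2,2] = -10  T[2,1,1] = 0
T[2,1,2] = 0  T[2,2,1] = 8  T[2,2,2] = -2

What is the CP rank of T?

2

Lower bound: the mode-3 unfolding of T (rows indexed by k, columns by (i,j) = (1,1), (1,2), (2,1), (2,2)) is [[0, 12, 0, 8], [0, -10, 0, -2]].
There the 2×2 minor on rows k ∈ {1, 2}, columns (i,j) ∈ {(1,2), (2,2)} is det [[12, 8], [-10, -2]] = 56 ≠ 0, so this unfolding has rank ≥ 2; CP rank is at least every unfolding rank, so rank(T) ≥ 2. (Unfolding ranks only ever bound the CP rank from below — rank(T) can be strictly larger than all of them — so the matching upper bound has to come from an explicit 2-term decomposition.)
Upper bound — finding two terms. Every mode-2 slice of T is a multiple of one matrix: T[:,j,:] = b[j]·M with b = [0, 1] and M = [[12, -10], [8, -2]] (rows indexed by i, columns by k). So it suffices to write M as a sum of two rank-1 matrices.
Splitting M by its rows (i = 1, 2), M = [1, 0][12, -10]ᵀ + [0, 1][8, -2]ᵀ.
Hence T = [1, 0] (x) [0, 1] (x) [12, -10] + [0, 1] (x) [0, 1] (x) [8, -2], so rank(T) ≤ 2.
These bounds meet, so rank(T) = 2.
Check entry T[1,2,2] = -10: (1)·(1)·(-10) + (0)·(1)·(-2) = -10.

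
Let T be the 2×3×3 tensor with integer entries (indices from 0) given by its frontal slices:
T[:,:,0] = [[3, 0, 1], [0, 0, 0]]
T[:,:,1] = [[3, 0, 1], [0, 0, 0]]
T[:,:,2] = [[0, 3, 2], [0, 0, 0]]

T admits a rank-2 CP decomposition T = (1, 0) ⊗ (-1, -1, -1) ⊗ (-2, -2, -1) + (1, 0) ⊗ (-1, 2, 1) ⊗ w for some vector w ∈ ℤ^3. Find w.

w = (-1, -1, 1)

Subtract the known terms from T to get the rank-1 residual R = (1, 0) ⊗ (-1, 2, 1) ⊗ w, so R[i,j,k] = a[i]·b[j]·w[k]. Pick indices with nonzero a[0]·b[0] = (1)·(-1) = -1. Only the fibre through (0,0,·) is needed: R[0,0,:] = T[0,0,:] − Σₗ aₗ[0]bₗ[0]cₗ = [3, 3, 0] − (1)·(-1)·(-2, -2, -1) = [1, 1, -1]. Then w[k] = R[0,0,k] / -1 for each k, giving w = [1, 1, -1] / -1 = (-1, -1, 1).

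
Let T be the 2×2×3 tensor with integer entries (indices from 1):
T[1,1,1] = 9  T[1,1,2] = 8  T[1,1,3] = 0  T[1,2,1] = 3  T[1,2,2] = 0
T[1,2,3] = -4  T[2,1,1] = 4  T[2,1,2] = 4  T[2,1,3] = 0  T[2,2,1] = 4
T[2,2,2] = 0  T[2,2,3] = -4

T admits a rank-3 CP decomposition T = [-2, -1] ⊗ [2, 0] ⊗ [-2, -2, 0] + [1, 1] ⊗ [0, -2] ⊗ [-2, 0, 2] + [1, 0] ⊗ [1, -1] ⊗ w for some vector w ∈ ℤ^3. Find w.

w = [1, 0, 0]

Subtract the known terms from T to get the rank-1 residual R = [1, 0] ⊗ [1, -1] ⊗ w, so R[i,j,k] = a[i]·b[j]·w[k]. Pick indices with nonzero a[1]·b[1] = (1)·(1) = 1. Only the fibre through (1,1,·) is needed: R[1,1,:] = T[1,1,:] − Σₗ aₗ[1]bₗ[1]cₗ = [9, 8, 0] − (-2)·(2)·[-2, -2, 0] − (1)·(0)·[-2, 0, 2] = [1, 0, 0]. Then w[k] = R[1,1,k] / 1 for each k, giving w = [1, 0, 0] / 1 = [1, 0, 0].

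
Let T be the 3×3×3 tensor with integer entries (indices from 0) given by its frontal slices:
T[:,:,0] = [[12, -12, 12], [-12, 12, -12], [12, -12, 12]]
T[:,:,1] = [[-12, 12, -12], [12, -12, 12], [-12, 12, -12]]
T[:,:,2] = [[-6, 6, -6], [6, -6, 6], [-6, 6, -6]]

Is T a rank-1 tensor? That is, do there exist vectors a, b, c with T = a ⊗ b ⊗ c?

The mode-1 fibre T[:,0,0] = [12, -12, 12] gives a = (1, -1, 1) (primitive direction); the mode-2 fibre T[0,:,0] = [12, -12, 12] gives b = (1, -1, 1); then c[k] = T[0,0,k] / (a[0]·b[0]) = [12, -12, -6] / 1 = (12, -12, -6).
Expanding (1, -1, 1) ⊗ (1, -1, 1) ⊗ (12, -12, -6) reproduces all 27 entries of T, so T = (1, -1, 1) ⊗ (1, -1, 1) ⊗ (12, -12, -6) and rank(T) ≤ 1.
Equivalently every frontal slice T[:,:,k] is c[k] times the rank-1 matrix (1, -1, 1) ⊗ (1, -1, 1). So T has rank 1 (it is nonzero).

Yes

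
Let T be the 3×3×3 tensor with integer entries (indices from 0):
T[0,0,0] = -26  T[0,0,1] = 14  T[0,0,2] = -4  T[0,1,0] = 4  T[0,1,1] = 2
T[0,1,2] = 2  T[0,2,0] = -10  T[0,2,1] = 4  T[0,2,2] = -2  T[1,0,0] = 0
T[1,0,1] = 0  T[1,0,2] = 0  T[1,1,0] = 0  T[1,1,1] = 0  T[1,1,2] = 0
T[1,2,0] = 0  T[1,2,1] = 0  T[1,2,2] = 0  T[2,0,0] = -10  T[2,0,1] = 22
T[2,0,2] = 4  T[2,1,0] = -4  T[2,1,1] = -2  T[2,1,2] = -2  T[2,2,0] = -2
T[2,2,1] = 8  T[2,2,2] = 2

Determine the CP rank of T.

Lower bound: the mode-3 unfolding of T (rows indexed by k, columns by (i,j) = (0,0), (0,1), (0,2), (1,0), (1,1), (1,2), (2,0), (2,1), (2,2)) is [[-26, 4, -10, 0, 0, 0, -10, -4, -2], [14, 2, 4, 0, 0, 0, 22, -2, 8], [-4, 2, -2, 0, 0, 0, 4, -2, 2]].
There the 2×2 minor on rows k ∈ {0, 1}, columns (i,j) ∈ {(0,0), (0,1)} is det [[-26, 4], [14, 2]] = -108 ≠ 0, so this unfolding has rank ≥ 2; CP rank is at least every unfolding rank, so rank(T) ≥ 2. (This is only a lower bound: in general the CP rank may exceed every unfolding rank, so we still need to exhibit 2 rank-1 terms summing to T.)
Upper bound — finding two terms. Write S_k = T[:,:,k] for the frontal slices: S₀ = [[-26, 4, -10], [0, 0, 0], [-10, -4, -2]], S₁ = [[14, 2, 4], [0, 0, 0], [22, -2, 8]], S₂ = [[-4, 2, -2], [0, 0, 0], [4, -2, 2]].
If T = a₁ ⊗ b₁ ⊗ c₁ + a₂ ⊗ b₂ ⊗ c₂ then each S_k = c₁[k]·a₁b₁ᵀ + c₂[k]·a₂b₂ᵀ. S₀ and S₁ are linearly independent, so a₁b₁ᵀ and a₂b₂ᵀ must span the same plane of matrices: they are the rank-1 matrices of the form x·S₀ + y·S₁.
The 2×2 minor of x·S₀ + y·S₁ on rows {0,2}, columns {0,1} is 144·x² − 72·xy − 72·y² = 72·(x − y)(2·x + y), vanishing at (x:y) = (1:1) and (1:-2).
M₁ = S₀ + S₁ = [[-12, 6, -6], [0, 0, 0], [12, -6, 6]] = (-6)·[1, 0, -1][2, -1, 1]ᵀ and M₂ = S₀ − 2·S₁ = [[-54, 0, -18], [0, 0, 0], [-54, 0, -18]] = (-18)·[1, 0, 1][3, 0, 1]ᵀ, so take a₁ = [1, 0, -1], b₁ = [2, -1, 1], a₂ = [1, 0, 1], b₂ = [3, 0, 1].
Each slice is an integer combination of E₁ = a₁b₁ᵀ and E₂ = a₂b₂ᵀ: S₀ = −4·E₁ − 6·E₂, S₁ = −2·E₁ + 6·E₂, S₂ = −2·E₁; reading off coefficients, c₁ = [-4, -2, -2] and c₂ = [-6, 6, 0].
Hence T = [1, 0, -1] ⊗ [2, -1, 1] ⊗ [-4, -2, -2] + [1, 0, 1] ⊗ [3, 0, 1] ⊗ [-6, 6, 0], so rank(T) ≤ 2.
These bounds meet, so rank(T) = 2.

2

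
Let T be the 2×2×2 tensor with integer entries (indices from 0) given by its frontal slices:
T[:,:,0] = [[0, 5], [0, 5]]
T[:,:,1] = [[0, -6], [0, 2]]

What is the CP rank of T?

Lower bound: the mode-1 unfolding of T (rows indexed by i, columns by (j,k) = (0,0), (0,1), (1,0), (1,1)) is [[0, 0, 5, -6], [0, 0, 5, 2]].
There the 2×2 minor on rows i ∈ {0, 1}, columns (j,k) ∈ {(1,0), (1,1)} is det [[5, -6], [5, 2]] = 40 ≠ 0, so this unfolding has rank ≥ 2; CP rank is at least every unfolding rank, so rank(T) ≥ 2. (Flattening ranks never certify an upper bound on CP rank; for that we must actually write T with 2 rank-1 terms.)
Upper bound — finding two terms. Every mode-2 slice of T is a multiple of one matrix: T[:,j,:] = b[j]·M with b = (0, 1) and M = [[5, -6], [5, 2]] (rows indexed by i, columns by k). So it suffices to write M as a sum of two rank-1 matrices.
Splitting M by its rows (i = 0, 1), M = (1, 0)(5, -6)ᵀ + (0, 1)(5, 2)ᵀ.
Hence T = (1, 0) ⊗ (0, 1) ⊗ (5, -6) + (0, 1) ⊗ (0, 1) ⊗ (5, 2), so rank(T) ≤ 2.
These bounds meet, so rank(T) = 2.
Check entry T[0,0,1] = 0: (1)·(0)·(-6) + (0)·(0)·(2) = 0.

2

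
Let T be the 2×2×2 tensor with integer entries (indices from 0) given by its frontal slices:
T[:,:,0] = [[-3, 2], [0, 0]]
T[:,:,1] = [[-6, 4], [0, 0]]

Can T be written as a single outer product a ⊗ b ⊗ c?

Yes

If T = a ⊗ b ⊗ c then every fibre of T is a multiple of the corresponding factor, so read the factors off the fibres through the nonzero entry T[0,0,0] = -3.
The mode-1 fibre T[:,0,0] = [-3, 0] gives a = [1, 0] (primitive direction); the mode-2 fibre T[0,:,0] = [-3, 2] gives b = [3, -2]; then c[k] = T[0,0,k] / (a[0]·b[0]) = [-3, -6] / 3 = [-1, -2].
Expanding [1, 0] ⊗ [3, -2] ⊗ [-1, -2] reproduces all 8 entries of T, so T = [1, 0] ⊗ [3, -2] ⊗ [-1, -2] and rank(T) ≤ 1.
Equivalently every frontal slice T[:,:,k] is c[k] times the rank-1 matrix [1, 0] ⊗ [3, -2]. So T has rank 1 (it is nonzero).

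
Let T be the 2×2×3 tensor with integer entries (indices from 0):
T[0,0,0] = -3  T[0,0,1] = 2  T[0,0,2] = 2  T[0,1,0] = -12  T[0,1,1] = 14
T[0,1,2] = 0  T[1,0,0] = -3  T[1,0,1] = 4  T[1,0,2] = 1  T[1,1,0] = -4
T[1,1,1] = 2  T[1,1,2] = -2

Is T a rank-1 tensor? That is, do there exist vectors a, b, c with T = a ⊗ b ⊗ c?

No

The mode-3 unfolding of T (rows indexed by k, columns by (i,j) = (0,0), (0,1), (1,0), (1,1)) is [[-3, -12, -3, -4], [2, 14, 4, 2], [2, 0, 1, -2]].
There the 3×3 minor on rows k ∈ {0, 1, 2}, columns (i,j) ∈ {(0,0), (0,1), (1,0)} is det [[-3, -12, -3], [2, 14, 4], [2, 0, 1]] = -30 ≠ 0, so this unfolding has rank ≥ 3; CP rank is at least every unfolding rank, so rank(T) ≥ 3.
In particular rank(T) ≥ 3 > 1, so T is not rank-1.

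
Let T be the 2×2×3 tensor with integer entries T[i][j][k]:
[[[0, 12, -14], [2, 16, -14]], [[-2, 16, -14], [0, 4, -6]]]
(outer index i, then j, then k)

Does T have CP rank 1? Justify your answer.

The mode-3 unfolding of T (rows indexed by k, columns by (i,j) = (0,0), (0,1), (1,0), (1,1)) is [[0, 2, -2, 0], [12, 16, 16, 4], [-14, -14, -14, -6]].
There the 3×3 minor on rows k ∈ {0, 1, 2}, columns (i,j) ∈ {(0,0), (0,1), (1,0)} is det [[0, 2, -2], [12, 16, 16], [-14, -14, -14]] = -224 ≠ 0, so this unfolding has rank ≥ 3; CP rank is at least every unfolding rank, so rank(T) ≥ 3.
In particular rank(T) ≥ 3 > 1, so T is not rank-1.

No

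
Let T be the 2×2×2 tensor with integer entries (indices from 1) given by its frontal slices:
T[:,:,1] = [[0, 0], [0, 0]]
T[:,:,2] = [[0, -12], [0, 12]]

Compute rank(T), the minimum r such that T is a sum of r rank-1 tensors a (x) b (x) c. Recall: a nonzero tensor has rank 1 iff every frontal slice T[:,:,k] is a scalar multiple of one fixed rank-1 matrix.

1

Lower bound: T ≠ 0 (e.g. T[1,2,2] = -12), so rank(T) ≥ 1.
Upper bound: if T = a (x) b (x) c then every fibre of T is a multiple of the corresponding factor, so read the factors off the fibres through the nonzero entry T[1,2,2] = -12.
The mode-1 fibre T[:,2,2] = [-12, 12] gives a = [1, -1] (primitive direction); the mode-2 fibre T[1,:,2] = [0, -12] gives b = [0, 1]; then c[k] = T[1,2,k] / (a[1]·b[2]) = [0, -12] / 1 = [0, -12].
Expanding [1, -1] (x) [0, 1] (x) [0, -12] reproduces all 8 entries of T, so T = [1, -1] (x) [0, 1] (x) [0, -12] and rank(T) ≤ 1.
These bounds meet, so rank(T) = 1.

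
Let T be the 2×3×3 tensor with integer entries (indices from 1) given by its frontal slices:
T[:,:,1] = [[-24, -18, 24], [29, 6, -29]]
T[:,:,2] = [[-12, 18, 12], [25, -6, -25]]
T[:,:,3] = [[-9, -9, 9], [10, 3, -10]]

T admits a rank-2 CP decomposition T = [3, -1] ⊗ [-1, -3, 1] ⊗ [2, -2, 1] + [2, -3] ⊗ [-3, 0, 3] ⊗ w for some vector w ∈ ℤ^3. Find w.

Subtract the known terms from T to get the rank-1 residual R = [2, -3] ⊗ [-3, 0, 3] ⊗ w, so R[i,j,k] = a[i]·b[j]·w[k]. Pick indices with nonzero a[1]·b[1] = (2)·(-3) = -6. Only the fibre through (1,1,·) is needed: R[1,1,:] = T[1,1,:] − Σₗ aₗ[1]bₗ[1]cₗ = [-24, -12, -9] − (3)·(-1)·[2, -2, 1] = [-18, -18, -6]. Then w[k] = R[1,1,k] / -6 for each k, giving w = [-18, -18, -6] / -6 = [3, 3, 1].

w = [3, 3, 1]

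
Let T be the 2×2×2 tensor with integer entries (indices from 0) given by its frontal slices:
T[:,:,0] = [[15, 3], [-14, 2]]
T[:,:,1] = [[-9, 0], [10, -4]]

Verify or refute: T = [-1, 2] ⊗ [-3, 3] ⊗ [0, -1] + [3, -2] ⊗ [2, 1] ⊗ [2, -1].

Reconstruct entry (0,0,0) from the claimed factors: Σₗ aₗ[0]bₗ[0]cₗ[0] = (-1)·(-3)·(0) + (3)·(2)·(2) = 12, but T[0,0,0] = 15. The claim is false.

No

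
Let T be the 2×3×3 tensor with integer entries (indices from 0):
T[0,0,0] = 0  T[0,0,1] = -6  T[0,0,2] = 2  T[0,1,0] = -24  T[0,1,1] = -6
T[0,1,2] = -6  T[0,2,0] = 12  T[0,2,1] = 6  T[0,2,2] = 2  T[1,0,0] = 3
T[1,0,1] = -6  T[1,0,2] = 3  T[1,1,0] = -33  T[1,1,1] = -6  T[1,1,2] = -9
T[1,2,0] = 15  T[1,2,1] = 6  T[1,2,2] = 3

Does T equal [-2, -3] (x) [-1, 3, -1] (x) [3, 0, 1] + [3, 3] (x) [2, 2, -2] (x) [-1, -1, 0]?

Reconstruct entrywise from the claimed factors. For example, T[1,1,1] = -6 and Σₗ aₗ[1]bₗ[1]cₗ[1] = (-3)·(3)·(0) + (3)·(2)·(-1) = -6; checking all 18 entries, every one matches. The claim holds.

Yes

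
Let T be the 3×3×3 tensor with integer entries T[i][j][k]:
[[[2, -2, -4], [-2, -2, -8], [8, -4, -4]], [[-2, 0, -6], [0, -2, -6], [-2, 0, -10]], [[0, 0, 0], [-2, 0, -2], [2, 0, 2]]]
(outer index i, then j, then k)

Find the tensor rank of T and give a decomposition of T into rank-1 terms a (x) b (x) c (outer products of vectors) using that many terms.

rank(T) = 3

Lower bound: the mode-2 unfolding of T (rows indexed by j, columns by (i,k) = (0,0), (0,1), (0,2), (1,0), (1,1), (1,2), (2,0), (2,1), (2,2)) is [[2, -2, -4, -2, 0, -6, 0, 0, 0], [-2, -2, -8, 0, -2, -6, -2, 0, -2], [8, -4, -4, -2, 0, -10, 2, 0, 2]].
There the 3×3 minor on rows j ∈ {0, 1, 2}, columns (i,k) ∈ {(0,0), (0,1), (1,0)} is det [[2, -2, -2], [-2, -2, 0], [8, -4, -2]] = -32 ≠ 0, so this unfolding has rank ≥ 3; CP rank is at least every unfolding rank, so rank(T) ≥ 3. (This is only a lower bound: in general the CP rank may exceed every unfolding rank, so we still need to exhibit 3 rank-1 terms summing to T.)
Upper bound: T is a sum of 3 rank-1 terms, T = (0, 1, 0) (x) (1, 0, 2) (x) (-4, 2, -2) + (1, 1, 0) (x) (1, 1, 2) (x) (2, -2, -4) + (2, 1, 1) (x) (0, 1, -1) (x) (-2, 0, -2) (one valid choice — decompositions are not unique — normalised so each a, b is primitive with positive first nonzero entry; check it by expanding all entries), so rank(T) ≤ 3.
These bounds meet, so rank(T) = 3.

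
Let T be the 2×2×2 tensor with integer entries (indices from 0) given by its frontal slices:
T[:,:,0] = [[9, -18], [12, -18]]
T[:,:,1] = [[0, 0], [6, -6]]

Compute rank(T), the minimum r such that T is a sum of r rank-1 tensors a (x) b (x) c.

2

Lower bound: the mode-2 unfolding of T (rows indexed by j, columns by (i,k) = (0,0), (0,1), (1,0), (1,1)) is [[9, 0, 12, 6], [-18, 0, -18, -6]].
There the 2×2 minor on rows j ∈ {0, 1}, columns (i,k) ∈ {(0,0), (1,0)} is det [[9, 12], [-18, -18]] = 54 ≠ 0, so this unfolding has rank ≥ 2; CP rank is at least every unfolding rank, so rank(T) ≥ 2. (Unfolding ranks only ever bound the CP rank from below — rank(T) can be strictly larger than all of them — so the matching upper bound has to come from an explicit 2-term decomposition.)
Upper bound — finding two terms. Write S_k = T[:,:,k] for the frontal slices: S₀ = [[9, -18], [12, -18]], S₁ = [[0, 0], [6, -6]].
If T = a₁ (x) b₁ (x) c₁ + a₂ (x) b₂ (x) c₂ then each S_k = c₁[k]·a₁b₁ᵀ + c₂[k]·a₂b₂ᵀ. S₀ and S₁ are linearly independent, so a₁b₁ᵀ and a₂b₂ᵀ must span the same plane of matrices: they are the rank-1 matrices of the form x·S₀ + y·S₁.
det(x·S₀ + y·S₁) is 54·x² + 54·xy = 54·(x + y)(x), vanishing at (x:y) = (1:-1) and (0:1).
M₁ = S₀ − S₁ = [[9, -18], [6, -12]] = 3·[3, 2][1, -2]ᵀ and M₂ = S₁ = [[0, 0], [6, -6]] = 6·[0, 1][1, -1]ᵀ, so take a₁ = [3, 2], b₁ = [1, -2], a₂ = [0, 1], b₂ = [1, -1].
Each slice is an integer combination of E₁ = a₁b₁ᵀ and E₂ = a₂b₂ᵀ: S₀ = 3·E₁ + 6·E₂, S₁ = 6·E₂; reading off coefficients, c₁ = [3, 0] and c₂ = [6, 6].
Hence T = [3, 2] (x) [1, -2] (x) [3, 0] + [0, 1] (x) [1, -1] (x) [6, 6], so rank(T) ≤ 2.
These bounds meet, so rank(T) = 2.
Check entry T[1,0,1] = 6: (2)·(1)·(0) + (1)·(1)·(6) = 6.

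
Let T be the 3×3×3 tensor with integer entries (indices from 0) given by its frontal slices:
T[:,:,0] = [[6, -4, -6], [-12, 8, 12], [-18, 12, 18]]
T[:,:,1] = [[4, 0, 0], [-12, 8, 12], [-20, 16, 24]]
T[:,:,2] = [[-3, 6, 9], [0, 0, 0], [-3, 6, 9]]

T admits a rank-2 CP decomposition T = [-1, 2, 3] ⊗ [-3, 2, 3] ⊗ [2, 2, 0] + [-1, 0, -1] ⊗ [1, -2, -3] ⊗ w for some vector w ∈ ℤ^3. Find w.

w = [0, 2, 3]

Subtract the known terms from T to get the rank-1 residual R = [-1, 0, -1] ⊗ [1, -2, -3] ⊗ w, so R[i,j,k] = a[i]·b[j]·w[k]. Pick indices with nonzero a[0]·b[0] = (-1)·(1) = -1. Only the fibre through (0,0,·) is needed: R[0,0,:] = T[0,0,:] − Σₗ aₗ[0]bₗ[0]cₗ = [6, 4, -3] − (-1)·(-3)·[2, 2, 0] = [0, -2, -3]. Then w[k] = R[0,0,k] / -1 for each k, giving w = [0, -2, -3] / -1 = [0, 2, 3].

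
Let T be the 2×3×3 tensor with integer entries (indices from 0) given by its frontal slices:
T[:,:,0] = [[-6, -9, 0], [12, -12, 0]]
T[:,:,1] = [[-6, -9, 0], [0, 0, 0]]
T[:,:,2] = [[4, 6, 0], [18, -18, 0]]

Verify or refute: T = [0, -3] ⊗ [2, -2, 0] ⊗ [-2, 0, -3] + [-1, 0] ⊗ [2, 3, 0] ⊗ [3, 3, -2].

Reconstruct entrywise from the claimed factors. For example, T[1,1,1] = 0 and Σₗ aₗ[1]bₗ[1]cₗ[1] = (-3)·(-2)·(0) + (0)·(3)·(3) = 0; checking all 18 entries, every one matches. The claim holds.

Yes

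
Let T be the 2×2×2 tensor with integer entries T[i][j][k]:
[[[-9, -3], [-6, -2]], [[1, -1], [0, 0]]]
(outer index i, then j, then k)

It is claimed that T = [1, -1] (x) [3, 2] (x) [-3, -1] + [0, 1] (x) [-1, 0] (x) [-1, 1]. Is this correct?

No

Reconstruct entry (1,0,0) from the claimed factors: Σₗ aₗ[1]bₗ[0]cₗ[0] = (-1)·(3)·(-3) + (1)·(-1)·(-1) = 10, but T[1,0,0] = 1. The claim is false.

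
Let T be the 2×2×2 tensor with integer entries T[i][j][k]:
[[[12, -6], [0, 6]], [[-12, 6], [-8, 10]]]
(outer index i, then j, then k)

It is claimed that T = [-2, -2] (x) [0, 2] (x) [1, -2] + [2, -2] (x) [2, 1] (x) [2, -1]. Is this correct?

No

Reconstruct entry (0,0,0) from the claimed factors: Σₗ aₗ[0]bₗ[0]cₗ[0] = (-2)·(0)·(1) + (2)·(2)·(2) = 8, but T[0,0,0] = 12. The claim is false.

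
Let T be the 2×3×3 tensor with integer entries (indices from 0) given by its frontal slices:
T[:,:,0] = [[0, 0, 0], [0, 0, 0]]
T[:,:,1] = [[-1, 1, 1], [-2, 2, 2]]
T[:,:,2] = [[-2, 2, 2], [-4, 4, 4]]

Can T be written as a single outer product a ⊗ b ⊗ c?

The mode-1 fibre T[:,0,1] = [-1, -2] gives a = (1, 2) (primitive direction); the mode-2 fibre T[0,:,1] = [-1, 1, 1] gives b = (1, -1, -1); then c[k] = T[0,0,k] / (a[0]·b[0]) = [0, -1, -2] / 1 = (0, -1, -2).
Expanding (1, 2) ⊗ (1, -1, -1) ⊗ (0, -1, -2) reproduces all 18 entries of T, so T = (1, 2) ⊗ (1, -1, -1) ⊗ (0, -1, -2) and rank(T) ≤ 1.
Equivalently every frontal slice T[:,:,k] is c[k] times the rank-1 matrix (1, 2) ⊗ (1, -1, -1). So T has rank 1 (it is nonzero).

Yes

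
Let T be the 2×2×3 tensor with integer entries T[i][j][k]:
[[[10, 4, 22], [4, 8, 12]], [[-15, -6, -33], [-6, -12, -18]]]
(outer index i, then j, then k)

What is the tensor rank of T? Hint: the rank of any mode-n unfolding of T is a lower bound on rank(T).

2

Lower bound: the mode-3 unfolding of T (rows indexed by k, columns by (i,j) = (0,0), (0,1), (1,0), (1,1)) is [[10, 4, -15, -6], [4, 8, -6, -12], [22, 12, -33, -18]].
There the 2×2 minor on rows k ∈ {0, 1}, columns (i,j) ∈ {(0,0), (0,1)} is det [[10, 4], [4, 8]] = 64 ≠ 0, so this unfolding has rank ≥ 2; CP rank is at least every unfolding rank, so rank(T) ≥ 2. (Unfolding ranks only ever bound the CP rank from below — rank(T) can be strictly larger than all of them — so the matching upper bound has to come from an explicit 2-term decomposition.)
Upper bound — finding two terms. Every mode-1 slice of T is a multiple of one matrix: T[i,:,:] = a[i]·M with a = [2, -3] and M = [[5, 2, 11], [2, 4, 6]] (rows indexed by j, columns by k). So it suffices to write M as a sum of two rank-1 matrices.
Splitting M by its rows (j = 0, 1), M = [1, 0][5, 2, 11]ᵀ + [0, 1][2, 4, 6]ᵀ.
Hence T = [2, -3] (x) [1, 0] (x) [5, 2, 11] + [2, -3] (x) [0, 1] (x) [2, 4, 6], so rank(T) ≤ 2.
These bounds meet, so rank(T) = 2.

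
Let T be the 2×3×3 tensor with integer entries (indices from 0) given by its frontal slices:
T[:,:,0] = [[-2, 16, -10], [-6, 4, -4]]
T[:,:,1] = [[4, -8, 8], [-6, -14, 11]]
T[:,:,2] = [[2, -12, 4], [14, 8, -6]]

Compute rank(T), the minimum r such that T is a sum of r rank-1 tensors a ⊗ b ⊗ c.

3

Lower bound: the mode-2 unfolding of T (rows indexed by j, columns by (i,k) = (0,0), (0,1), (0,2), (1,0), (1,1), (1,2)) is [[-2, 4, 2, -6, -6, 14], [16, -8, -12, 4, -14, 8], [-10, 8, 4, -4, 11, -6]].
There the 3×3 minor on rows j ∈ {0, 1, 2}, columns (i,k) ∈ {(0,0), (0,1), (0,2)} is det [[-2, 4, 2], [16, -8, -12], [-10, 8, 4]] = 192 ≠ 0, so this unfolding has rank ≥ 3; CP rank is at least every unfolding rank, so rank(T) ≥ 3. (Unfolding ranks only ever bound the CP rank from below — rank(T) can be strictly larger than all of them — so the matching upper bound has to come from an explicit 3-term decomposition.)
Upper bound: T is a sum of 3 rank-1 terms, T = [1, -1] ⊗ [2, 2, -1] ⊗ [2, 2, -4] + [1, 1] ⊗ [1, 2, -2] ⊗ [2, -4, 2] + [2, 1] ⊗ [2, -2, 1] ⊗ [-2, 1, 2] (one valid choice — decompositions are not unique — normalised so each a, b is primitive with positive first nonzero entry; check it by expanding all entries), so rank(T) ≤ 3.
These bounds meet, so rank(T) = 3.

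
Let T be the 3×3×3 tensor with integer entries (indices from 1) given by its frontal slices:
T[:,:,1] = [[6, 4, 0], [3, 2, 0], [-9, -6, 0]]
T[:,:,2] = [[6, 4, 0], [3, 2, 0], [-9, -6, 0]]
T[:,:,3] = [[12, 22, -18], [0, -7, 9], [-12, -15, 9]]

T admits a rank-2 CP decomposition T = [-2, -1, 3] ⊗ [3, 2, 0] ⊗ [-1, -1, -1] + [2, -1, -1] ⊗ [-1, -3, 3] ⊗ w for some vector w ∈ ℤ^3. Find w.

w = [0, 0, -3]

Subtract the known terms from T to get the rank-1 residual R = [2, -1, -1] ⊗ [-1, -3, 3] ⊗ w, so R[i,j,k] = a[i]·b[j]·w[k]. Pick indices with nonzero a[1]·b[1] = (2)·(-1) = -2. Only the fibre through (1,1,·) is needed: R[1,1,:] = T[1,1,:] − Σₗ aₗ[1]bₗ[1]cₗ = [6, 6, 12] − (-2)·(3)·[-1, -1, -1] = [0, 0, 6]. Then w[k] = R[1,1,k] / -2 for each k, giving w = [0, 0, 6] / -2 = [0, 0, -3].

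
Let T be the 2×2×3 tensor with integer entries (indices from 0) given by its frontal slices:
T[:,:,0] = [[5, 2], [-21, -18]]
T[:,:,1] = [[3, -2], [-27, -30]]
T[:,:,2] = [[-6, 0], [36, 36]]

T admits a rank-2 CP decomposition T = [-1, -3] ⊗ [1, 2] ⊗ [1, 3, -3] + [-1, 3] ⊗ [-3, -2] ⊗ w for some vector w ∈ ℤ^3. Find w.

Subtract the known terms from T to get the rank-1 residual R = [-1, 3] ⊗ [-3, -2] ⊗ w, so R[i,j,k] = a[i]·b[j]·w[k]. Pick indices with nonzero a[0]·b[0] = (-1)·(-3) = 3. Only the fibre through (0,0,·) is needed: R[0,0,:] = T[0,0,:] − Σₗ aₗ[0]bₗ[0]cₗ = [5, 3, -6] − (-1)·(1)·[1, 3, -3] = [6, 6, -9]. Then w[k] = R[0,0,k] / 3 for each k, giving w = [6, 6, -9] / 3 = [2, 2, -3].

w = [2, 2, -3]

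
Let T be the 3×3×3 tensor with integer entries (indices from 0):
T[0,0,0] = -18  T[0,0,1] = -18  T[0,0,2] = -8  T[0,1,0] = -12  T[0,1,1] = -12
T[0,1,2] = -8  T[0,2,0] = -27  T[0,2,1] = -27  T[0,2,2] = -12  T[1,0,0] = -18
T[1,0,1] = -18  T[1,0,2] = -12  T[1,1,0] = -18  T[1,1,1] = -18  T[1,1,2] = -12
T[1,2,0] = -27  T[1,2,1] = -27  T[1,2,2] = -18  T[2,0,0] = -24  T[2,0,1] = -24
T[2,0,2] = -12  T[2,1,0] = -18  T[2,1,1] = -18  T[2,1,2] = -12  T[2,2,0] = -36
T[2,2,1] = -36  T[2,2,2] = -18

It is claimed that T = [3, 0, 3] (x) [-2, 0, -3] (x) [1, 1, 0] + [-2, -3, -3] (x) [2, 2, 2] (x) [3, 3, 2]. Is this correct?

No

Reconstruct entry (0,2,0) from the claimed factors: Σₗ aₗ[0]bₗ[2]cₗ[0] = (3)·(-3)·(1) + (-2)·(2)·(3) = -21, but T[0,2,0] = -27. The claim is false.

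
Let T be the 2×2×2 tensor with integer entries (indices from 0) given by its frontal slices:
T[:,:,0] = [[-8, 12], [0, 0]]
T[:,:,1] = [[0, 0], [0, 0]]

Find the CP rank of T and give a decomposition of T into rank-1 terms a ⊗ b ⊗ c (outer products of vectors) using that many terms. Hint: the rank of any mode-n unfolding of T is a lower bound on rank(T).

rank(T) = 1

Lower bound: T ≠ 0 (e.g. T[0,0,0] = -8), so rank(T) ≥ 1.
Upper bound: the mode-1 fibre T[:,0,0] = [-8, 0] gives a = (1, 0) (primitive direction); the mode-2 fibre T[0,:,0] = [-8, 12] gives b = (2, -3); then c[k] = T[0,0,k] / (a[0]·b[0]) = [-8, 0] / 2 = (-4, 0).
Expanding (1, 0) ⊗ (2, -3) ⊗ (-4, 0) reproduces all 8 entries of T, so T = (1, 0) ⊗ (2, -3) ⊗ (-4, 0) and rank(T) ≤ 1.
These bounds meet, so rank(T) = 1.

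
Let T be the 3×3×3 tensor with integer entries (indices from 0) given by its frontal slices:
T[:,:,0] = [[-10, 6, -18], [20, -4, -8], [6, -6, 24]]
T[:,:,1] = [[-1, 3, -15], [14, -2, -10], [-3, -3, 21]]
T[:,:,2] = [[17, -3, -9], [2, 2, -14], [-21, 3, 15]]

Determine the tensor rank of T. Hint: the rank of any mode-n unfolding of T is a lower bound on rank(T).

Lower bound: the mode-3 unfolding of T (rows indexed by k, columns by (i,j) = (0,0), (0,1), (0,2), (1,0), (1,1), (1,2), (2,0), (2,1), (2,2)) is [[-10, 6, -18, 20, -4, -8, 6, -6, 24], [-1, 3, -15, 14, -2, -10, -3, -3, 21], [17, -3, -9, 2, 2, -14, -21, 3, 15]].
There the 2×2 minor on rows k ∈ {0, 1}, columns (i,j) ∈ {(0,0), (0,1)} is det [[-10, 6], [-1, 3]] = -24 ≠ 0, so this unfolding has rank ≥ 2; CP rank is at least every unfolding rank, so rank(T) ≥ 2. (This is only a lower bound: in general the CP rank may exceed every unfolding rank, so we still need to exhibit 2 rank-1 terms summing to T.)
Upper bound — finding two terms. Write S_k = T[:,:,k] for the frontal slices: S₀ = [[-10, 6, -18], [20, -4, -8], [6, -6, 24]], S₁ = [[-1, 3, -15], [14, -2, -10], [-3, -3, 21]], S₂ = [[17, -3, -9], [2, 2, -14], [-21, 3, 15]].
If T = a₁ ∘ b₁ ∘ c₁ + a₂ ∘ b₂ ∘ c₂ then each S_k = c₁[k]·a₁b₁ᵀ + c₂[k]·a₂b₂ᵀ. S₀ and S₁ are linearly independent, so a₁b₁ᵀ and a₂b₂ᵀ must span the same plane of matrices: they are the rank-1 matrices of the form x·S₀ + y·S₁.
The 2×2 minor of x·S₀ + y·S₁ on rows {0,1}, columns {0,1} is −80·x² − 120·xy − 40·y² = (-40)·(x + y)(2·x + y), vanishing at (x:y) = (1:-1) and (1:-2).
M₁ = S₀ − S₁ = [[-9, 3, -3], [6, -2, 2], [9, -3, 3]] = −(3, -2, -3)(3, -1, 1)ᵀ and M₂ = S₀ − 2·S₁ = [[-8, 0, 12], [-8, 0, 12], [12, 0, -18]] = (-2)·(2, 2, -3)(2, 0, -3)ᵀ, so take a₁ = (3, -2, -3), b₁ = (3, -1, 1), a₂ = (2, 2, -3), b₂ = (2, 0, -3).
Each slice is an integer combination of E₁ = a₁b₁ᵀ and E₂ = a₂b₂ᵀ: S₀ = −2·E₁ + 2·E₂, S₁ = −E₁ + 2·E₂, S₂ = E₁ + 2·E₂; reading off coefficients, c₁ = (-2, -1, 1) and c₂ = (2, 2, 2).
Hence T = (3, -2, -3) ∘ (3, -1, 1) ∘ (-2, -1, 1) + (2, 2, -3) ∘ (2, 0, -3) ∘ (2, 2, 2), so rank(T) ≤ 2.
These bounds meet, so rank(T) = 2.

2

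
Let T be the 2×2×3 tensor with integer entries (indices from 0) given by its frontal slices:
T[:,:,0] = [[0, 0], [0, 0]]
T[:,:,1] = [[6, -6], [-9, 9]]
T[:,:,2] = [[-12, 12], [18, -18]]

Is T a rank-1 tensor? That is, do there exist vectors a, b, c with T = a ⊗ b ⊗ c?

Yes

If T = a ⊗ b ⊗ c then every fibre of T is a multiple of the corresponding factor, so read the factors off the fibres through the nonzero entry T[0,0,1] = 6.
The mode-1 fibre T[:,0,1] = [6, -9] gives a = [2, -3] (primitive direction); the mode-2 fibre T[0,:,1] = [6, -6] gives b = [1, -1]; then c[k] = T[0,0,k] / (a[0]·b[0]) = [0, 6, -12] / 2 = [0, 3, -6].
Expanding [2, -3] ⊗ [1, -1] ⊗ [0, 3, -6] reproduces all 12 entries of T, so T = [2, -3] ⊗ [1, -1] ⊗ [0, 3, -6] and rank(T) ≤ 1.
Equivalently every frontal slice T[:,:,k] is c[k] times the rank-1 matrix [2, -3] ⊗ [1, -1]. So T has rank 1 (it is nonzero).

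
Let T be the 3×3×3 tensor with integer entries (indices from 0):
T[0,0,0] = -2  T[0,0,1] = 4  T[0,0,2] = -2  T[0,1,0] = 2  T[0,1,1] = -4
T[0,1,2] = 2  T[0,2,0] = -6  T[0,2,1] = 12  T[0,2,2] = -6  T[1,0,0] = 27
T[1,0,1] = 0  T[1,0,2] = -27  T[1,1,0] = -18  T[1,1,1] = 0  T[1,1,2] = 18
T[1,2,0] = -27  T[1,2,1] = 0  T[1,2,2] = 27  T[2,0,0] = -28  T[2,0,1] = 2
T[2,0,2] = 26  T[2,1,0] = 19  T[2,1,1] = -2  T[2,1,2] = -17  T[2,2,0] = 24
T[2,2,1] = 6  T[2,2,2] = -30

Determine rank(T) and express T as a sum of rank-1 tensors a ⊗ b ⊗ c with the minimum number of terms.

Lower bound: the mode-2 unfolding of T (rows indexed by j, columns by (i,k) = (0,0), (0,1), (0,2), (1,0), (1,1), (1,2), (2,0), (2,1), (2,2)) is [[-2, 4, -2, 27, 0, -27, -28, 2, 26], [2, -4, 2, -18, 0, 18, 19, -2, -17], [-6, 12, -6, -27, 0, 27, 24, 6, -30]].
There the 2×2 minor on rows j ∈ {0, 1}, columns (i,k) ∈ {(0,0), (1,0)} is det [[-2, 27], [2, -18]] = -18 ≠ 0, so this unfolding has rank ≥ 2; CP rank is at least every unfolding rank, so rank(T) ≥ 2. (Flattening ranks never certify an upper bound on CP rank; for that we must actually write T with 2 rank-1 terms.)
Upper bound — finding two terms. Write S_k = T[:,:,k] for the frontal slices: S₀ = [[-2, 2, -6], [27, -18, -27], [-28, 19, 24]], S₁ = [[4, -4, 12], [0, 0, 0], [2, -2, 6]], S₂ = [[-2, 2, -6], [-27, 18, 27], [26, -17, -30]].
If T = a₁ ⊗ b₁ ⊗ c₁ + a₂ ⊗ b₂ ⊗ c₂ then each S_k = c₁[k]·a₁b₁ᵀ + c₂[k]·a₂b₂ᵀ. S₀ and S₁ are linearly independent, so a₁b₁ᵀ and a₂b₂ᵀ must span the same plane of matrices: they are the rank-1 matrices of the form x·S₀ + y·S₁.
The 2×2 minor of x·S₀ + y·S₁ on rows {0,1}, columns {0,1} is −18·x² + 36·xy = (-18)·(x − 2·y)(x), vanishing at (x:y) = (2:1) and (0:1).
M₁ = 2·S₀ + S₁ = [[0, 0, 0], [54, -36, -54], [-54, 36, 54]] = 18·[0, 1, -1][3, -2, -3]ᵀ and M₂ = S₁ = [[4, -4, 12], [0, 0, 0], [2, -2, 6]] = 2·[2, 0, 1][1, -1, 3]ᵀ, so take a₁ = [0, 1, -1], b₁ = [3, -2, -3], a₂ = [2, 0, 1], b₂ = [1, -1, 3].
Each slice is an integer combination of E₁ = a₁b₁ᵀ and E₂ = a₂b₂ᵀ: S₀ = 9·E₁ − E₂, S₁ = 2·E₂, S₂ = −9·E₁ − E₂; reading off coefficients, c₁ = [9, 0, -9] and c₂ = [-1, 2, -1].
Hence T = [0, 1, -1] ⊗ [3, -2, -3] ⊗ [9, 0, -9] + [2, 0, 1] ⊗ [1, -1, 3] ⊗ [-1, 2, -1], so rank(T) ≤ 2.
These bounds meet, so rank(T) = 2.

rank(T) = 2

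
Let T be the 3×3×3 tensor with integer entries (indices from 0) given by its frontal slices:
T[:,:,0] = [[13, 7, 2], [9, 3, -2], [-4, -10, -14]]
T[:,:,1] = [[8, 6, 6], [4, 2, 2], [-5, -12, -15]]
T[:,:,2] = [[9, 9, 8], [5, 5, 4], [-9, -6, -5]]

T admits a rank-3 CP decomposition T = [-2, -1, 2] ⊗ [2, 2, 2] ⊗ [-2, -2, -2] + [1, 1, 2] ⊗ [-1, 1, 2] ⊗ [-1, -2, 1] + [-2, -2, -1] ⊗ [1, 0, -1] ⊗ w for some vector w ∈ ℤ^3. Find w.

w = [-2, 1, -1]

Subtract the known terms from T to get the rank-1 residual R = [-2, -2, -1] ⊗ [1, 0, -1] ⊗ w, so R[i,j,k] = a[i]·b[j]·w[k]. Pick indices with nonzero a[0]·b[0] = (-2)·(1) = -2. Only the fibre through (0,0,·) is needed: R[0,0,:] = T[0,0,:] − Σₗ aₗ[0]bₗ[0]cₗ = [13, 8, 9] − (-2)·(2)·[-2, -2, -2] − (1)·(-1)·[-1, -2, 1] = [4, -2, 2]. Then w[k] = R[0,0,k] / -2 for each k, giving w = [4, -2, 2] / -2 = [-2, 1, -1].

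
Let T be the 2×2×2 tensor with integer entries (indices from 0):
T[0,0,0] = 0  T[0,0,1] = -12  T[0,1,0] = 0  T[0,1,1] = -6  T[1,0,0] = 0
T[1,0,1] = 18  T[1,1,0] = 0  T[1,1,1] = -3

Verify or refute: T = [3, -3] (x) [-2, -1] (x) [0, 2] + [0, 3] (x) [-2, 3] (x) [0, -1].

Yes

Reconstruct entrywise from the claimed factors. For example, T[1,1,0] = 0 and Σₗ aₗ[1]bₗ[1]cₗ[0] = (-3)·(-1)·(0) + (3)·(3)·(0) = 0; checking all 8 entries, every one matches. The claim holds.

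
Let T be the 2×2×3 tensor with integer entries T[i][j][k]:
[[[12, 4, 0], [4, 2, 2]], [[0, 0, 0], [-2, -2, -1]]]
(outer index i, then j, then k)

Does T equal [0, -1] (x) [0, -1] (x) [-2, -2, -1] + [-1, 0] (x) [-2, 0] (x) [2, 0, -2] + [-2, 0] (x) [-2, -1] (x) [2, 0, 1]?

Reconstruct entry (0,0,1) from the claimed factors: Σₗ aₗ[0]bₗ[0]cₗ[1] = (0)·(0)·(-2) + (-1)·(-2)·(0) + (-2)·(-2)·(0) = 0, but T[0,0,1] = 4. The claim is false.

No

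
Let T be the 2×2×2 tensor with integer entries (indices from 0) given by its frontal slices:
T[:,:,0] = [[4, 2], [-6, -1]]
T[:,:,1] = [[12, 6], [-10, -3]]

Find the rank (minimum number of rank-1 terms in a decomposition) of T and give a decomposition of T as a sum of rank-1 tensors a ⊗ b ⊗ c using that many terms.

Lower bound: the mode-3 unfolding of T (rows indexed by k, columns by (i,j) = (0,0), (0,1), (1,0), (1,1)) is [[4, 2, -6, -1], [12, 6, -10, -3]].
There the 2×2 minor on rows k ∈ {0, 1}, columns (i,j) ∈ {(0,0), (1,0)} is det [[4, -6], [12, -10]] = 32 ≠ 0, so this unfolding has rank ≥ 2; CP rank is at least every unfolding rank, so rank(T) ≥ 2. (Flattening ranks never certify an upper bound on CP rank; for that we must actually write T with 2 rank-1 terms.)
Upper bound — finding two terms. Write S_k = T[:,:,k] for the frontal slices: S₀ = [[4, 2], [-6, -1]], S₁ = [[12, 6], [-10, -3]].
If T = a₁ ⊗ b₁ ⊗ c₁ + a₂ ⊗ b₂ ⊗ c₂ then each S_k = c₁[k]·a₁b₁ᵀ + c₂[k]·a₂b₂ᵀ. S₀ and S₁ are linearly independent, so a₁b₁ᵀ and a₂b₂ᵀ must span the same plane of matrices: they are the rank-1 matrices of the form x·S₀ + y·S₁.
det(x·S₀ + y·S₁) is 8·x² + 32·xy + 24·y² = 8·(x + 3·y)(x + y), vanishing at (x:y) = (3:-1) and (1:-1).
M₁ = 3·S₀ − S₁ = [[0, 0], [-8, 0]] = (-8)·[0, 1][1, 0]ᵀ and M₂ = S₀ − S₁ = [[-8, -4], [4, 2]] = (-2)·[2, -1][2, 1]ᵀ, so take a₁ = [0, 1], b₁ = [1, 0], a₂ = [2, -1], b₂ = [2, 1].
Each slice is an integer combination of E₁ = a₁b₁ᵀ and E₂ = a₂b₂ᵀ: S₀ = −4·E₁ + E₂, S₁ = −4·E₁ + 3·E₂; reading off coefficients, c₁ = [-4, -4] and c₂ = [1, 3].
Hence T = [0, 1] ⊗ [1, 0] ⊗ [-4, -4] + [2, -1] ⊗ [2, 1] ⊗ [1, 3], so rank(T) ≤ 2.
These bounds meet, so rank(T) = 2.

rank(T) = 2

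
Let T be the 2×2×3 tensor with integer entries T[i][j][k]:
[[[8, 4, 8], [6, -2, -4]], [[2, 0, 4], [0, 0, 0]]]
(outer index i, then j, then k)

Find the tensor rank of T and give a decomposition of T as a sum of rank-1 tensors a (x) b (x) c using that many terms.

rank(T) = 3

Lower bound: the mode-3 unfolding of T (rows indexed by k, columns by (i,j) = (0,0), (0,1), (1,0), (1,1)) is [[8, 6, 2, 0], [4, -2, 0, 0], [8, -4, 4, 0]].
There the 3×3 minor on rows k ∈ {0, 1, 2}, columns (i,j) ∈ {(0,0), (0,1), (1,0)} is det [[8, 6, 2], [4, -2, 0], [8, -4, 4]] = -160 ≠ 0, so this unfolding has rank ≥ 3; CP rank is at least every unfolding rank, so rank(T) ≥ 3. (This is only a lower bound: in general the CP rank may exceed every unfolding rank, so we still need to exhibit 3 rank-1 terms summing to T.)
Upper bound: T is a sum of 3 rank-1 terms, T = (0, 1) (x) (1, 0) (x) (2, 0, 4) + (1, 0) (x) (1, 2) (x) (4, 0, 0) + (1, 0) (x) (2, -1) (x) (2, 2, 4) (one valid choice — decompositions are not unique — normalised so each a, b is primitive with positive first nonzero entry; check it by expanding all entries), so rank(T) ≤ 3.
These bounds meet, so rank(T) = 3.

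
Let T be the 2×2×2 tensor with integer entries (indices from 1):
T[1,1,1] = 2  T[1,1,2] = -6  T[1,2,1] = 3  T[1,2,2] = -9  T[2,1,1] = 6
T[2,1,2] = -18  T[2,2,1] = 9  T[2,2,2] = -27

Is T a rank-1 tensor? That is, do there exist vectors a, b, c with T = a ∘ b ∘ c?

The mode-1 fibre T[:,1,1] = [2, 6] gives a = (1, 3) (primitive direction); the mode-2 fibre T[1,:,1] = [2, 3] gives b = (2, 3); then c[k] = T[1,1,k] / (a[1]·b[1]) = [2, -6] / 2 = (1, -3).
Expanding (1, 3) ∘ (2, 3) ∘ (1, -3) reproduces all 8 entries of T, so T = (1, 3) ∘ (2, 3) ∘ (1, -3) and rank(T) ≤ 1.
Equivalently every frontal slice T[:,:,k] is c[k] times the rank-1 matrix (1, 3) ∘ (2, 3). So T has rank 1 (it is nonzero).

Yes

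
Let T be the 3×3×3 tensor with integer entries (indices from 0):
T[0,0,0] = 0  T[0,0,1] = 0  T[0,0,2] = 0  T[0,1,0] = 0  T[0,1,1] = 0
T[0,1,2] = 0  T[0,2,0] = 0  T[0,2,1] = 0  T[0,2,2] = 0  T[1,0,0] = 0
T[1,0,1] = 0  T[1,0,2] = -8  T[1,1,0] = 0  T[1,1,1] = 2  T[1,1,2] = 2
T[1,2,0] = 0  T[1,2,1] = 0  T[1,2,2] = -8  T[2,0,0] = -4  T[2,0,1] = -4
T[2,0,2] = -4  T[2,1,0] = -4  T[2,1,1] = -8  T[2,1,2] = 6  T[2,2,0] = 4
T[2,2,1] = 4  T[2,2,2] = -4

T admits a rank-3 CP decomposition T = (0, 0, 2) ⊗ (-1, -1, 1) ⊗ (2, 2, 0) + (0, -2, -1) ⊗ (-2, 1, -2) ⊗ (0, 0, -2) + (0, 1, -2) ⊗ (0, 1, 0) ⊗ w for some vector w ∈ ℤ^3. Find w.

w = (0, 2, -2)

Subtract the known terms from T to get the rank-1 residual R = (0, 1, -2) ⊗ (0, 1, 0) ⊗ w, so R[i,j,k] = a[i]·b[j]·w[k]. Pick indices with nonzero a[1]·b[1] = (1)·(1) = 1. Only the fibre through (1,1,·) is needed: R[1,1,:] = T[1,1,:] − Σₗ aₗ[1]bₗ[1]cₗ = [0, 2, 2] − (0)·(-1)·(2, 2, 0) − (-2)·(1)·(0, 0, -2) = [0, 2, -2]. Then w[k] = R[1,1,k] / 1 for each k, giving w = [0, 2, -2] / 1 = (0, 2, -2).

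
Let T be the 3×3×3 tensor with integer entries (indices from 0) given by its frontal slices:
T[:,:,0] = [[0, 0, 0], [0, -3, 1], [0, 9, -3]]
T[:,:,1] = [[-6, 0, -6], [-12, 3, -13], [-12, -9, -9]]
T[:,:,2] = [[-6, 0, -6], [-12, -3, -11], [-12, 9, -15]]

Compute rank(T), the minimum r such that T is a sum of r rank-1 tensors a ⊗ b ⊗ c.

2

Lower bound: the mode-2 unfolding of T (rows indexed by j, columns by (i,k) = (0,0), (0,1), (0,2), (1,0), (1,1), (1,2), (2,0), (2,1), (2,2)) is [[0, -6, -6, 0, -12, -12, 0, -12, -12], [0, 0, 0, -3, 3, -3, 9, -9, 9], [0, -6, -6, 1, -13, -11, -3, -9, -15]].
There the 2×2 minor on rows j ∈ {0, 1}, columns (i,k) ∈ {(0,1), (1,0)} is det [[-6, 0], [0, -3]] = 18 ≠ 0, so this unfolding has rank ≥ 2; CP rank is at least every unfolding rank, so rank(T) ≥ 2. (This is only a lower bound: in general the CP rank may exceed every unfolding rank, so we still need to exhibit 2 rank-1 terms summing to T.)
Upper bound — finding two terms. Write S_k = T[:,:,k] for the frontal slices: S₀ = [[0, 0, 0], [0, -3, 1], [0, 9, -3]], S₁ = [[-6, 0, -6], [-12, 3, -13], [-12, -9, -9]], S₂ = [[-6, 0, -6], [-12, -3, -11], [-12, 9, -15]].
If T = a₁ ⊗ b₁ ⊗ c₁ + a₂ ⊗ b₂ ⊗ c₂ then each S_k = c₁[k]·a₁b₁ᵀ + c₂[k]·a₂b₂ᵀ. S₀ and S₁ are linearly independent, so a₁b₁ᵀ and a₂b₂ᵀ must span the same plane of matrices: they are the rank-1 matrices of the form x·S₀ + y·S₁.
The 2×2 minor of x·S₀ + y·S₁ on rows {0,1}, columns {0,1} is 18·xy − 18·y² = 18·(x − y)(y), vanishing at (x:y) = (1:1) and (1:0).
M₁ = S₀ + S₁ = [[-6, 0, -6], [-12, 0, -12], [-12, 0, -12]] = (-6)·(1, 2, 2)(1, 0, 1)ᵀ and M₂ = S₀ = [[0, 0, 0], [0, -3, 1], [0, 9, -3]] = −(0, 1, -3)(0, 3, -1)ᵀ, so take a₁ = (1, 2, 2), b₁ = (1, 0, 1), a₂ = (0, 1, -3), b₂ = (0, 3, -1).
Each slice is an integer combination of E₁ = a₁b₁ᵀ and E₂ = a₂b₂ᵀ: S₀ = −E₂, S₁ = −6·E₁ + E₂, S₂ = −6·E₁ − E₂; reading off coefficients, c₁ = (0, -6, -6) and c₂ = (-1, 1, -1).
Hence T = (1, 2, 2) ⊗ (1, 0, 1) ⊗ (0, -6, -6) + (0, 1, -3) ⊗ (0, 3, -1) ⊗ (-1, 1, -1), so rank(T) ≤ 2.
These bounds meet, so rank(T) = 2.
Check entry T[1,1,1] = 3: (2)·(0)·(-6) + (1)·(3)·(1) = 3.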